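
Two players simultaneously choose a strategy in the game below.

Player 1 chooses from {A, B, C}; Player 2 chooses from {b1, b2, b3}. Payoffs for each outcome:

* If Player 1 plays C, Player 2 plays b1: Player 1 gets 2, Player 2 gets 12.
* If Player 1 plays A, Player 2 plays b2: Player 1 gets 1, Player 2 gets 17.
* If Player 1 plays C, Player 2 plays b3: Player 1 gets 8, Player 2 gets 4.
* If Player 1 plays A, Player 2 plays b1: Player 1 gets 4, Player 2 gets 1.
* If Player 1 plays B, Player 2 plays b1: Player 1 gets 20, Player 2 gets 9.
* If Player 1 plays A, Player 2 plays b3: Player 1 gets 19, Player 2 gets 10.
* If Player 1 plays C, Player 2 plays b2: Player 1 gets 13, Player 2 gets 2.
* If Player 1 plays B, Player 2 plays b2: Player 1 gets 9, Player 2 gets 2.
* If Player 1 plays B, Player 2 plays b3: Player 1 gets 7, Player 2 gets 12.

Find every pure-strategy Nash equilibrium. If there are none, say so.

This game has no pure Nash equilibrium.

For each strategy profile, look for a profitable unilateral deviation.
(A, b1): Player 1 can switch to B (4 → 20). Not NE.
(A, b2): Player 1 can switch to B (1 → 9). Not NE.
(A, b3): Player 2 can switch to b2 (10 → 17). Not NE.
(B, b1): Player 2 can switch to b3 (9 → 12). Not NE.
(B, b2): Player 1 can switch to C (9 → 13). Not NE.
(B, b3): Player 1 can switch to A (7 → 19). Not NE.
(The remaining 3 profiles each have a profitable deviation by the same check.)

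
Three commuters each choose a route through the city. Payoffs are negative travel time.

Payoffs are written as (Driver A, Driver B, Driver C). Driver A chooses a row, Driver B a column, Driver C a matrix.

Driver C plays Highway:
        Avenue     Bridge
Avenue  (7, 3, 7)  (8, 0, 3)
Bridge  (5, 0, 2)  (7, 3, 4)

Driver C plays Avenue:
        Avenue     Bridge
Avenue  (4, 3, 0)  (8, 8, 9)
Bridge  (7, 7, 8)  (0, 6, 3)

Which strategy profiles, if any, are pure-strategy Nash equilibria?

Mark each player's best response to every combination of opponents' strategies; a profile where every player is best-responding is a pure Nash equilibrium.
Driver A against (Avenue, Highway): payoffs 7, 5 → best response Avenue.
Driver A against (Avenue, Avenue): payoffs 4, 7 → best response Bridge.
Driver A against (Bridge, Highway): payoffs 8, 7 → best response Avenue.
Driver A against (Bridge, Avenue): payoffs 8, 0 → best response Avenue.
Driver B against (Avenue, Highway): payoffs 3, 0 → best response Avenue.
Driver B against (Avenue, Avenue): payoffs 3, 8 → best response Bridge.
Driver B against (Bridge, Highway): payoffs 0, 3 → best response Bridge.
Driver B against (Bridge, Avenue): payoffs 7, 6 → best response Avenue.
Driver C against (Avenue, Avenue): payoffs 7, 0 → best response Highway.
Driver C against (Avenue, Bridge): payoffs 3, 9 → best response Avenue.
Driver C against (Bridge, Avenue): payoffs 2, 8 → best response Avenue.
Driver C against (Bridge, Bridge): payoffs 4, 3 → best response Highway.
Mutual best responses: (Avenue, Avenue, Highway); (Avenue, Bridge, Avenue); (Bridge, Avenue, Avenue).

Pure-strategy Nash equilibria: (Avenue, Avenue, Highway) and (Avenue, Bridge, Avenue) and (Bridge, Avenue, Avenue)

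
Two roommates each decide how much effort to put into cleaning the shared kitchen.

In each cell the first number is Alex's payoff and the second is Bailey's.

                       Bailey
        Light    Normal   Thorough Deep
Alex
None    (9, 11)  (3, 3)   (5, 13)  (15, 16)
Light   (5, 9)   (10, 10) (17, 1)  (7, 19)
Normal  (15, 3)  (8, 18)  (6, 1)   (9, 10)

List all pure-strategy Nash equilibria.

Pure NE: (None, Deep)

Alex against Light: payoffs 9, 5, 15 → best response Normal.
Alex against Normal: payoffs 3, 10, 8 → best response Light.
Alex against Thorough: payoffs 5, 17, 6 → best response Light.
Alex against Deep: payoffs 15, 7, 9 → best response None.
Bailey against None: payoffs 11, 3, 13, 16 → best response Deep.
Bailey against Light: payoffs 9, 10, 1, 19 → best response Deep.
Bailey against Normal: payoffs 3, 18, 1, 10 → best response Normal.
Mutual best responses: (None, Deep).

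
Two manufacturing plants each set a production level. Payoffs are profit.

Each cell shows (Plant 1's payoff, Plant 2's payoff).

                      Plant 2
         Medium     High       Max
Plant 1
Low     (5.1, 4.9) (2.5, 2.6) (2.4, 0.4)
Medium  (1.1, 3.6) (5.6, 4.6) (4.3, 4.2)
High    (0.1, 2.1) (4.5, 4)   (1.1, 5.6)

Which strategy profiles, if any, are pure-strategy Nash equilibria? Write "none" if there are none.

The pure Nash equilibria are (Low, Medium) and (Medium, High).

Plant 1 against Medium: payoffs 5.1, 1.1, 0.1 → best response Low.
Plant 1 against High: payoffs 2.5, 5.6, 4.5 → best response Medium.
Plant 1 against Max: payoffs 2.4, 4.3, 1.1 → best response Medium.
Plant 2 against Low: payoffs 4.9, 2.6, 0.4 → best response Medium.
Plant 2 against Medium: payoffs 3.6, 4.6, 4.2 → best response High.
Plant 2 against High: payoffs 2.1, 4, 5.6 → best response Max.
Mutual best responses: (Low, Medium); (Medium, High).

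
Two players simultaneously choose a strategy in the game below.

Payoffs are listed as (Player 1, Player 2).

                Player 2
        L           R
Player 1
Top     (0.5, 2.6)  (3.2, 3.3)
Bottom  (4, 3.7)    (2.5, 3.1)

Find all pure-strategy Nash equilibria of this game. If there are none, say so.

Pure-strategy Nash equilibria: (Top, R), (Bottom, L)

Mark each player's best response to every combination of opponents' strategies; a profile where every player is best-responding is a pure Nash equilibrium.
Player 1 against L: payoffs 0.5, 4 → best response Bottom.
Player 1 against R: payoffs 3.2, 2.5 → best response Top.
Player 2 against Top: payoffs 2.6, 3.3 → best response R.
Player 2 against Bottom: payoffs 3.7, 3.1 → best response L.
Mutual best responses: (Top, R); (Bottom, L).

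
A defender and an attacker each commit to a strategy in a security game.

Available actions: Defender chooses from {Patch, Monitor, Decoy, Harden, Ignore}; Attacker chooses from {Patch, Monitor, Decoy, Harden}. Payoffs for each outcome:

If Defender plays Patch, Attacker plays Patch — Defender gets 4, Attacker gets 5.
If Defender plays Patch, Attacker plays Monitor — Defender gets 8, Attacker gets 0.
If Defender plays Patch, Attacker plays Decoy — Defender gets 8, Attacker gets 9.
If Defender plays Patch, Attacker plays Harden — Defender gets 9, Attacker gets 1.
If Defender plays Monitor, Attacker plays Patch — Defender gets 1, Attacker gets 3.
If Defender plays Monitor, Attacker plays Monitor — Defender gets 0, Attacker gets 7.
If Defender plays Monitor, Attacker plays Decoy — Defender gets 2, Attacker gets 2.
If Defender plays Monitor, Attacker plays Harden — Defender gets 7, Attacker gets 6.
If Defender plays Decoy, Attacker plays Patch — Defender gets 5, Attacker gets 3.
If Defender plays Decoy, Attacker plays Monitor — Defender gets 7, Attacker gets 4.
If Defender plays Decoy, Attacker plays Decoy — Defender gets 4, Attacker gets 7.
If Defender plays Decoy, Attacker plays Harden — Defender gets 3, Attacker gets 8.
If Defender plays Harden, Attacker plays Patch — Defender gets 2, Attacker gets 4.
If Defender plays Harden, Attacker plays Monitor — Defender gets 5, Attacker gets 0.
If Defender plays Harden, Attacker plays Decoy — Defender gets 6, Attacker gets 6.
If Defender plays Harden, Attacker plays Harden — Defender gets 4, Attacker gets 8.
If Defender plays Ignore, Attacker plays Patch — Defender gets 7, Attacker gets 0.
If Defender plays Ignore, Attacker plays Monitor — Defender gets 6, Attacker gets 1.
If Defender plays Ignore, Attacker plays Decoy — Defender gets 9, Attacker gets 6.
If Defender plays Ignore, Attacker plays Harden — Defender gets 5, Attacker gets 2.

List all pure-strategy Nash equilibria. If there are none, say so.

Pure NE: (Ignore, Decoy)

(Patch, Patch): Defender can switch to Decoy (4 → 5). Not NE.
(Patch, Monitor): Attacker can switch to Patch (0 → 5). Not NE.
(Patch, Decoy): Defender can switch to Ignore (8 → 9). Not NE.
(Patch, Harden): Attacker can switch to Patch (1 → 5). Not NE.
(Monitor, Patch): Defender can switch to Patch (1 → 4). Not NE.
(Monitor, Monitor): Defender can switch to Patch (0 → 8). Not NE.
(Monitor, Decoy): Defender can switch to Patch (2 → 8). Not NE.
(Monitor, Harden): Defender can switch to Patch (7 → 9). Not NE.
(Decoy, Patch): Defender can switch to Ignore (5 → 7). Not NE.
(Decoy, Monitor): Defender can switch to Patch (7 → 8). Not NE.
(Decoy, Decoy): Defender can switch to Patch (4 → 8). Not NE.
(Decoy, Harden): Defender can switch to Patch (3 → 9). Not NE.
(Ignore, Decoy): Defender gets 9, best alternative 8; Attacker gets 6, best alternative 2. No profitable deviation — NE.
(The remaining 7 profiles each have a profitable deviation by the same check.)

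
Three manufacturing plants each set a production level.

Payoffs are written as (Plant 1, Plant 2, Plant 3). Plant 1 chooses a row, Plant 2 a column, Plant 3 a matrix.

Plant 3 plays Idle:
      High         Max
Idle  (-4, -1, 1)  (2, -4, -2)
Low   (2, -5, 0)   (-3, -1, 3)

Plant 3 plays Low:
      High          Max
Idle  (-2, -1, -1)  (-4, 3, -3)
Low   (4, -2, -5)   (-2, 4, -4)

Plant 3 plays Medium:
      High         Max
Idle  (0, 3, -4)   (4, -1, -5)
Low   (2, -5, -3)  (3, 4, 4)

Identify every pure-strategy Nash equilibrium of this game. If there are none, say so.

Check each profile: it is a Nash equilibrium iff no player can strictly gain by switching unilaterally.
(Idle, High, Idle): Plant 1 can switch to Low (-4 → 2). Not NE.
(Idle, High, Low): Plant 1 can switch to Low (-2 → 4). Not NE.
(Idle, High, Medium): Plant 1 can switch to Low (0 → 2). Not NE.
(Idle, Max, Idle): Plant 2 can switch to High (-4 → -1). Not NE.
(Idle, Max, Low): Plant 1 can switch to Low (-4 → -2). Not NE.
(Idle, Max, Medium): Plant 2 can switch to High (-1 → 3). Not NE.
(Low, High, Idle): Plant 2 can switch to Max (-5 → -1). Not NE.
(Low, High, Low): Plant 2 can switch to Max (-2 → 4). Not NE.
(Low, High, Medium): Plant 2 can switch to Max (-5 → 4). Not NE.
(Low, Max, Idle): Plant 1 can switch to Idle (-3 → 2). Not NE.
(The remaining 2 profiles each have a profitable deviation by the same check.)

No pure-strategy Nash equilibrium.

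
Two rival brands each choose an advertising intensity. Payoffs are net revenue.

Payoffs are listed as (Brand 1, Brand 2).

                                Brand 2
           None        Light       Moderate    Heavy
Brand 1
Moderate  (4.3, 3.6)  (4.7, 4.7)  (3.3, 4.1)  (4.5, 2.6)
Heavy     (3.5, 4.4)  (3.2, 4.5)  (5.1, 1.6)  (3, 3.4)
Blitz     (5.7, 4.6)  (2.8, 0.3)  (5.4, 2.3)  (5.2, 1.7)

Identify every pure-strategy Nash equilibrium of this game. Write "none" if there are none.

(Moderate, None): Brand 1 can switch to Blitz (4.3 → 5.7). Not NE.
(Moderate, Light): Brand 1 gets 4.7, best alternative 3.2; Brand 2 gets 4.7, best alternative 4.1. No profitable deviation — NE.
(Moderate, Moderate): Brand 1 can switch to Heavy (3.3 → 5.1). Not NE.
(Moderate, Heavy): Brand 1 can switch to Blitz (4.5 → 5.2). Not NE.
(Heavy, None): Brand 1 can switch to Moderate (3.5 → 4.3). Not NE.
(Heavy, Light): Brand 1 can switch to Moderate (3.2 → 4.7). Not NE.
(Heavy, Moderate): Brand 1 can switch to Blitz (5.1 → 5.4). Not NE.
(Heavy, Heavy): Brand 1 can switch to Moderate (3 → 4.5). Not NE.
(Blitz, None): Brand 1 gets 5.7, best alternative 4.3; Brand 2 gets 4.6, best alternative 2.3. No profitable deviation — NE.
(Blitz, Light): Brand 1 can switch to Moderate (2.8 → 4.7). Not NE.
(The remaining 2 profiles each have a profitable deviation by the same check.)

Pure-strategy Nash equilibria: (Moderate, Light), (Blitz, None)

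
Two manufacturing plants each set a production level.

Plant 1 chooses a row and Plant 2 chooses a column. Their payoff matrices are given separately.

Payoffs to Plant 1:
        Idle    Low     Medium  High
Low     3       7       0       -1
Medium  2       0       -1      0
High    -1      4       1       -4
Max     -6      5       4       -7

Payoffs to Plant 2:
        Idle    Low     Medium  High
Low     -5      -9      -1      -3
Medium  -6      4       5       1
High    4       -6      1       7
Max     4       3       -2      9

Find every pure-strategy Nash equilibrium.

Plant 1 against Idle: payoffs 3, 2, -1, -6 → best response Low.
Plant 1 against Low: payoffs 7, 0, 4, 5 → best response Low.
Plant 1 against Medium: payoffs 0, -1, 1, 4 → best response Max.
Plant 1 against High: payoffs -1, 0, -4, -7 → best response Medium.
Plant 2 against Low: payoffs -5, -9, -1, -3 → best response Medium.
Plant 2 against Medium: payoffs -6, 4, 5, 1 → best response Medium.
Plant 2 against High: payoffs 4, -6, 1, 7 → best response High.
Plant 2 against Max: payoffs 4, 3, -2, 9 → best response High.
No profile is a mutual best response for all players.

This game has no pure Nash equilibrium.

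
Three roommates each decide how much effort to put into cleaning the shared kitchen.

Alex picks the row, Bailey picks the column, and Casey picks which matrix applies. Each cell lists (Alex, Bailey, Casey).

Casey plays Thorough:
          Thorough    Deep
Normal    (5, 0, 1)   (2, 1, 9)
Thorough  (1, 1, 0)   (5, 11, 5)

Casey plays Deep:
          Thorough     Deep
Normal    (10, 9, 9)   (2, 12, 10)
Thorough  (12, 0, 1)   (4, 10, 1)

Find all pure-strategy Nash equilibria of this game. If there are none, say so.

(Thorough, Deep, Thorough)

Alex against (Thorough, Thorough): payoffs 5, 1 → best response Normal.
Alex against (Thorough, Deep): payoffs 10, 12 → best response Thorough.
Alex against (Deep, Thorough): payoffs 2, 5 → best response Thorough.
Alex against (Deep, Deep): payoffs 2, 4 → best response Thorough.
Bailey against (Normal, Thorough): payoffs 0, 1 → best response Deep.
Bailey against (Normal, Deep): payoffs 9, 12 → best response Deep.
Bailey against (Thorough, Thorough): payoffs 1, 11 → best response Deep.
Bailey against (Thorough, Deep): payoffs 0, 10 → best response Deep.
Casey against (Normal, Thorough): payoffs 1, 9 → best response Deep.
Casey against (Normal, Deep): payoffs 9, 10 → best response Deep.
Casey against (Thorough, Thorough): payoffs 0, 1 → best response Deep.
Casey against (Thorough, Deep): payoffs 5, 1 → best response Thorough.
Mutual best responses: (Thorough, Deep, Thorough).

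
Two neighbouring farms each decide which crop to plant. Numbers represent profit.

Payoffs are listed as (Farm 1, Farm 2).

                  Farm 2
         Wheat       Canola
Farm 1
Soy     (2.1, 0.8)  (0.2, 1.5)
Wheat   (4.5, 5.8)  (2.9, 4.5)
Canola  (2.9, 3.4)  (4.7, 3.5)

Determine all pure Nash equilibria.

Farm 1 against Wheat: payoffs 2.1, 4.5, 2.9 → best response Wheat.
Farm 1 against Canola: payoffs 0.2, 2.9, 4.7 → best response Canola.
Farm 2 against Soy: payoffs 0.8, 1.5 → best response Canola.
Farm 2 against Wheat: payoffs 5.8, 4.5 → best response Wheat.
Farm 2 against Canola: payoffs 3.4, 3.5 → best response Canola.
Mutual best responses: (Wheat, Wheat); (Canola, Canola).

(Wheat, Wheat); (Canola, Canola)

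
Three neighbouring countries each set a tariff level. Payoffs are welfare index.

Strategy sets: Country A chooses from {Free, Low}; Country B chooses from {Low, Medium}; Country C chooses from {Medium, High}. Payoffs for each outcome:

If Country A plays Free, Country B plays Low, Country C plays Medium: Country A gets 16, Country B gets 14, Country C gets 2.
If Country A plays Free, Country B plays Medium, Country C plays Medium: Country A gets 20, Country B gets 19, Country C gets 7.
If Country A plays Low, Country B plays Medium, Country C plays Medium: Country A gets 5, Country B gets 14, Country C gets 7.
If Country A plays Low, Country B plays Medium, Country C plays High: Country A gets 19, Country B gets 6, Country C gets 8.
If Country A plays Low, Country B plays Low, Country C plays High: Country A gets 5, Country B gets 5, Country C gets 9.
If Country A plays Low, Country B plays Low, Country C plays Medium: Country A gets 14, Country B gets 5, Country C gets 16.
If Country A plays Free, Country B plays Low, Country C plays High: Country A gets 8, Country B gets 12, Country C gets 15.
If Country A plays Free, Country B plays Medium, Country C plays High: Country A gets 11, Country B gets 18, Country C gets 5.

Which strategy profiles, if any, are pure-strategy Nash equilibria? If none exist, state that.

For each strategy profile, look for a profitable unilateral deviation.
(Free, Low, Medium): Country B can switch to Medium (14 → 19). Not NE.
(Free, Low, High): Country B can switch to Medium (12 → 18). Not NE.
(Free, Medium, Medium): Country A gets 20, best alternative 5; Country B gets 19, best alternative 14; Country C gets 7, best alternative 5. No profitable deviation — NE.
(Free, Medium, High): Country A can switch to Low (11 → 19). Not NE.
(Low, Low, Medium): Country A can switch to Free (14 → 16). Not NE.
(Low, Low, High): Country A can switch to Free (5 → 8). Not NE.
(Low, Medium, Medium): Country A can switch to Free (5 → 20). Not NE.
(Low, Medium, High): Country A gets 19, best alternative 11; Country B gets 6, best alternative 5; Country C gets 8, best alternative 7. No profitable deviation — NE.

Pure-strategy Nash equilibria: (Free, Medium, Medium), (Low, Medium, High)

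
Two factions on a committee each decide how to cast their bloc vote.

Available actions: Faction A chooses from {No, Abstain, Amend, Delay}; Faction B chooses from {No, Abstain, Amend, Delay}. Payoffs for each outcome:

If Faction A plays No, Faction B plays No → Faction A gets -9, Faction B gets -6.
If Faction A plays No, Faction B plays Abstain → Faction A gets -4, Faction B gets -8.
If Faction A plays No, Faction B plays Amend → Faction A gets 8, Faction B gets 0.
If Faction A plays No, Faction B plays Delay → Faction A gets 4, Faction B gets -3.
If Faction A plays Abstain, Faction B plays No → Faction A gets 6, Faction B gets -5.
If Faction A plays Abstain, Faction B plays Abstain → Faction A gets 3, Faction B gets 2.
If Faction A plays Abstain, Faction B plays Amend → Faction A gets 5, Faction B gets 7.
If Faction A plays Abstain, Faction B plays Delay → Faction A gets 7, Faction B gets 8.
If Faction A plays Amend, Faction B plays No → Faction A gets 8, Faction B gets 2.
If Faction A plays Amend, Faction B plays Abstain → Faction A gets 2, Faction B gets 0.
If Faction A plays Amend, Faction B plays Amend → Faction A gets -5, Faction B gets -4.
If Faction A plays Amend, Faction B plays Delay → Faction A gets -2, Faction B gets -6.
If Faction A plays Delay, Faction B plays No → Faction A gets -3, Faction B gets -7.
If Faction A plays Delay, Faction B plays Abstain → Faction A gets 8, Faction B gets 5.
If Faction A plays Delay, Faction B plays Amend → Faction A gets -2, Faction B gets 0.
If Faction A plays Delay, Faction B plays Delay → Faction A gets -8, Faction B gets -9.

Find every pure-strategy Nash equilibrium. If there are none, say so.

Check each profile: it is a Nash equilibrium iff no player can strictly gain by switching unilaterally.
(No, No): Faction A can switch to Abstain (-9 → 6). Not NE.
(No, Abstain): Faction A can switch to Abstain (-4 → 3). Not NE.
(No, Amend): Faction A gets 8, best alternative 5; Faction B gets 0, best alternative -3. No profitable deviation — NE.
(No, Delay): Faction A can switch to Abstain (4 → 7). Not NE.
(Abstain, No): Faction A can switch to Amend (6 → 8). Not NE.
(Abstain, Abstain): Faction A can switch to Delay (3 → 8). Not NE.
(Abstain, Amend): Faction A can switch to No (5 → 8). Not NE.
(Abstain, Delay): Faction A gets 7, best alternative 4; Faction B gets 8, best alternative 7. No profitable deviation — NE.
(Amend, No): Faction A gets 8, best alternative 6; Faction B gets 2, best alternative 0. No profitable deviation — NE.
(Amend, Abstain): Faction A can switch to Abstain (2 → 3). Not NE.
(Amend, Amend): Faction A can switch to No (-5 → 8). Not NE.
(Amend, Delay): Faction A can switch to No (-2 → 4). Not NE.
(Delay, No): Faction A can switch to Abstain (-3 → 6). Not NE.
(Delay, Abstain): Faction A gets 8, best alternative 3; Faction B gets 5, best alternative 0. No profitable deviation — NE.
(The remaining 2 profiles each have a profitable deviation by the same check.)

(No, Amend), (Abstain, Delay), (Amend, No), (Delay, Abstain)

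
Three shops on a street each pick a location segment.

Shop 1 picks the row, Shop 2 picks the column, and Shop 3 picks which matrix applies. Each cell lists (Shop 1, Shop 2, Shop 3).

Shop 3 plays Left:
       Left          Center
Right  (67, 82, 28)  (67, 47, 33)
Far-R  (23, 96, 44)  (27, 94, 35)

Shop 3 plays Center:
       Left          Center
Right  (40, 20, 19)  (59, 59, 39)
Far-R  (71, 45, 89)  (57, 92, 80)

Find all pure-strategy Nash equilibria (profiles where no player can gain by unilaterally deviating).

Shop 1 against (Left, Left): payoffs 67, 23 → best response Right.
Shop 1 against (Left, Center): payoffs 40, 71 → best response Far-R.
Shop 1 against (Center, Left): payoffs 67, 27 → best response Right.
Shop 1 against (Center, Center): payoffs 59, 57 → best response Right.
Shop 2 against (Right, Left): payoffs 82, 47 → best response Left.
Shop 2 against (Right, Center): payoffs 20, 59 → best response Center.
Shop 2 against (Far-R, Left): payoffs 96, 94 → best response Left.
Shop 2 against (Far-R, Center): payoffs 45, 92 → best response Center.
Shop 3 against (Right, Left): payoffs 28, 19 → best response Left.
Shop 3 against (Right, Center): payoffs 33, 39 → best response Center.
Shop 3 against (Far-R, Left): payoffs 44, 89 → best response Center.
Shop 3 against (Far-R, Center): payoffs 35, 80 → best response Center.
Mutual best responses: (Right, Left, Left); (Right, Center, Center).

Pure-strategy Nash equilibria: (Right, Left, Left), (Right, Center, Center)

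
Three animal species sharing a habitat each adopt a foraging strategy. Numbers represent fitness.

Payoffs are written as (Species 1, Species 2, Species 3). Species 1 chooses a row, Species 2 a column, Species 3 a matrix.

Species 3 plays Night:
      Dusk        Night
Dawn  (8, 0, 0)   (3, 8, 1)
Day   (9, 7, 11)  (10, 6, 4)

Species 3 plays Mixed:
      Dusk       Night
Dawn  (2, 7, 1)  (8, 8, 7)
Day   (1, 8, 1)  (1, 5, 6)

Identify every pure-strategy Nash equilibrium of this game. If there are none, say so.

Species 1 against (Dusk, Night): payoffs 8, 9 → best response Day.
Species 1 against (Dusk, Mixed): payoffs 2, 1 → best response Dawn.
Species 1 against (Night, Night): payoffs 3, 10 → best response Day.
Species 1 against (Night, Mixed): payoffs 8, 1 → best response Dawn.
Species 2 against (Dawn, Night): payoffs 0, 8 → best response Night.
Species 2 against (Dawn, Mixed): payoffs 7, 8 → best response Night.
Species 2 against (Day, Night): payoffs 7, 6 → best response Dusk.
Species 2 against (Day, Mixed): payoffs 8, 5 → best response Dusk.
Species 3 against (Dawn, Dusk): payoffs 0, 1 → best response Mixed.
Species 3 against (Dawn, Night): payoffs 1, 7 → best response Mixed.
Species 3 against (Day, Dusk): payoffs 11, 1 → best response Night.
Species 3 against (Day, Night): payoffs 4, 6 → best response Mixed.
Mutual best responses: (Dawn, Night, Mixed); (Day, Dusk, Night).

Pure-strategy Nash equilibria: (Dawn, Night, Mixed); (Day, Dusk, Night)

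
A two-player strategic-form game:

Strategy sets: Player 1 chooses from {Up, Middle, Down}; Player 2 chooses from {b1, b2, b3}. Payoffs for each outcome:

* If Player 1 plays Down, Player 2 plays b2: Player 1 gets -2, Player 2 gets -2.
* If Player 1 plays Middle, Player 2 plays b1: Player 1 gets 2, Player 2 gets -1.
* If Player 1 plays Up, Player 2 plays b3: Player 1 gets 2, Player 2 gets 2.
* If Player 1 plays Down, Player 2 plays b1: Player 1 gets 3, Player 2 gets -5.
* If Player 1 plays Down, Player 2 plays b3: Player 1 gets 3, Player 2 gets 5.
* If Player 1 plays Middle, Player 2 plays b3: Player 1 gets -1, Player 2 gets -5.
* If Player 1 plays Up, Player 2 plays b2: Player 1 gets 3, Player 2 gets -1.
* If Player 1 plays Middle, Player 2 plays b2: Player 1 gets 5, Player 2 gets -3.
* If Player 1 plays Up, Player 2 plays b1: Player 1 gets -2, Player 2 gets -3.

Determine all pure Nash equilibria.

(Up, b1): Player 1 can switch to Middle (-2 → 2). Not NE.
(Up, b2): Player 1 can switch to Middle (3 → 5). Not NE.
(Up, b3): Player 1 can switch to Down (2 → 3). Not NE.
(Middle, b1): Player 1 can switch to Down (2 → 3). Not NE.
(Middle, b2): Player 2 can switch to b1 (-3 → -1). Not NE.
(Middle, b3): Player 1 can switch to Up (-1 → 2). Not NE.
(Down, b1): Player 2 can switch to b2 (-5 → -2). Not NE.
(Down, b2): Player 1 can switch to Up (-2 → 3). Not NE.
(Down, b3): Player 1 gets 3, best alternative 2; Player 2 gets 5, best alternative -2. No profitable deviation — NE.

Pure NE: (Down, b3)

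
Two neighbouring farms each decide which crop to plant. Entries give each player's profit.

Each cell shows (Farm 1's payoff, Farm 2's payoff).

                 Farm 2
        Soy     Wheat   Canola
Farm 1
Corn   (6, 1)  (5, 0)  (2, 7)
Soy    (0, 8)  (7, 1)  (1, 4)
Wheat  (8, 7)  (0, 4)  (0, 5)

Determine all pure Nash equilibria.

Pure-strategy Nash equilibria: (Corn, Canola) and (Wheat, Soy)

(Corn, Soy): Farm 1 can switch to Wheat (6 → 8). Not NE.
(Corn, Wheat): Farm 1 can switch to Soy (5 → 7). Not NE.
(Corn, Canola): Farm 1 gets 2, best alternative 1; Farm 2 gets 7, best alternative 1. No profitable deviation — NE.
(Soy, Soy): Farm 1 can switch to Corn (0 → 6). Not NE.
(Soy, Wheat): Farm 2 can switch to Soy (1 → 8). Not NE.
(Soy, Canola): Farm 1 can switch to Corn (1 → 2). Not NE.
(Wheat, Soy): Farm 1 gets 8, best alternative 6; Farm 2 gets 7, best alternative 5. No profitable deviation — NE.
(Wheat, Wheat): Farm 1 can switch to Corn (0 → 5). Not NE.
(Wheat, Canola): Farm 1 can switch to Corn (0 → 2). Not NE.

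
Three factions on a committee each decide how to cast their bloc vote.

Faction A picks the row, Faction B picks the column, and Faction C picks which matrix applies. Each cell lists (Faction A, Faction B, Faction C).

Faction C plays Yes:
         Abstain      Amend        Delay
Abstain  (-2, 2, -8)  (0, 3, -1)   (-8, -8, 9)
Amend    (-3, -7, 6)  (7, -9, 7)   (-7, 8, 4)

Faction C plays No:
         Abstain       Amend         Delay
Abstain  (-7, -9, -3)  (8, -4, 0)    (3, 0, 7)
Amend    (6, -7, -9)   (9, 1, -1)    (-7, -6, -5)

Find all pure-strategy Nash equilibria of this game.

(Abstain, Abstain, Yes): Faction B can switch to Amend (2 → 3). Not NE.
(Abstain, Abstain, No): Faction A can switch to Amend (-7 → 6). Not NE.
(Abstain, Amend, Yes): Faction A can switch to Amend (0 → 7). Not NE.
(Abstain, Amend, No): Faction A can switch to Amend (8 → 9). Not NE.
(Abstain, Delay, Yes): Faction A can switch to Amend (-8 → -7). Not NE.
(Abstain, Delay, No): Faction C can switch to Yes (7 → 9). Not NE.
(Amend, Abstain, Yes): Faction A can switch to Abstain (-3 → -2). Not NE.
(Amend, Abstain, No): Faction B can switch to Amend (-7 → 1). Not NE.
(Amend, Amend, Yes): Faction B can switch to Abstain (-9 → -7). Not NE.
(Amend, Amend, No): Faction C can switch to Yes (-1 → 7). Not NE.
(Amend, Delay, Yes): Faction A gets -7, best alternative -8; Faction B gets 8, best alternative -7; Faction C gets 4, best alternative -5. No profitable deviation — NE.
(The remaining 1 profile has a profitable deviation by the same check.)

The unique pure-strategy Nash equilibrium is (Amend, Delay, Yes).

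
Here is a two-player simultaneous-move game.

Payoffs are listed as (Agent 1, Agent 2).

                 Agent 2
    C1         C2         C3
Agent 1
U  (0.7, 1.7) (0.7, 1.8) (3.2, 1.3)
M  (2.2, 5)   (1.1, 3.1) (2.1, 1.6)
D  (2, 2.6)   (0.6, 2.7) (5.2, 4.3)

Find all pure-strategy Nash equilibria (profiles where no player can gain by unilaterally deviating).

(U, C1): Agent 1 can switch to M (0.7 → 2.2). Not NE.
(U, C2): Agent 1 can switch to M (0.7 → 1.1). Not NE.
(U, C3): Agent 1 can switch to D (3.2 → 5.2). Not NE.
(M, C1): Agent 1 gets 2.2, best alternative 2; Agent 2 gets 5, best alternative 3.1. No profitable deviation — NE.
(M, C2): Agent 2 can switch to C1 (3.1 → 5). Not NE.
(M, C3): Agent 1 can switch to U (2.1 → 3.2). Not NE.
(D, C1): Agent 1 can switch to M (2 → 2.2). Not NE.
(D, C3): Agent 1 gets 5.2, best alternative 3.2; Agent 2 gets 4.3, best alternative 2.7. No profitable deviation — NE.
(The remaining 1 profile has a profitable deviation by the same check.)

(M, C1) and (D, C3)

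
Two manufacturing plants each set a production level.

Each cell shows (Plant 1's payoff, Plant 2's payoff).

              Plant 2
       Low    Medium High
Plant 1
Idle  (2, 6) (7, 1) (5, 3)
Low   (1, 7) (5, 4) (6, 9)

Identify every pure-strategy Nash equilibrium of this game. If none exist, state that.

Plant 1 against Low: payoffs 2, 1 → best response Idle.
Plant 1 against Medium: payoffs 7, 5 → best response Idle.
Plant 1 against High: payoffs 5, 6 → best response Low.
Plant 2 against Idle: payoffs 6, 1, 3 → best response Low.
Plant 2 against Low: payoffs 7, 4, 9 → best response High.
Mutual best responses: (Idle, Low); (Low, High).

The pure Nash equilibria are (Idle, Low) and (Low, High).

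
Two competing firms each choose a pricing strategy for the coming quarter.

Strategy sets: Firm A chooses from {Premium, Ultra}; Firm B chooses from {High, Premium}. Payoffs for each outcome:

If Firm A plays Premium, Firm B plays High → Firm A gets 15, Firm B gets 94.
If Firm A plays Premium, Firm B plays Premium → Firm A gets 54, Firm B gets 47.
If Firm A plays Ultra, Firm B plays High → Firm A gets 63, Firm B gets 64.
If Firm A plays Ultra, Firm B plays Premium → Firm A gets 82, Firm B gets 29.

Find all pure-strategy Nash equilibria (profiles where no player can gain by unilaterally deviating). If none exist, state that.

The unique pure-strategy Nash equilibrium is (Ultra, High).

(Premium, High): Firm A can switch to Ultra (15 → 63). Not NE.
(Premium, Premium): Firm A can switch to Ultra (54 → 82). Not NE.
(Ultra, High): Firm A gets 63, best alternative 15; Firm B gets 64, best alternative 29. No profitable deviation — NE.
(Ultra, Premium): Firm B can switch to High (29 → 64). Not NE.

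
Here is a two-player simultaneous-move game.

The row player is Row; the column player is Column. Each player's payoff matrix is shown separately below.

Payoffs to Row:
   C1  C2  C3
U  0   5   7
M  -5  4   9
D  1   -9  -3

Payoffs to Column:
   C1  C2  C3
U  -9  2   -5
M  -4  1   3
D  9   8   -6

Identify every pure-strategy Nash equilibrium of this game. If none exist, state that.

Pure-strategy Nash equilibria: (U, C2); (M, C3); (D, C1)

For each player, find the best response to each opponent profile; mutual best responses are the pure NE.
Row against C1: payoffs 0, -5, 1 → best response D.
Row against C2: payoffs 5, 4, -9 → best response U.
Row against C3: payoffs 7, 9, -3 → best response M.
Column against U: payoffs -9, 2, -5 → best response C2.
Column against M: payoffs -4, 1, 3 → best response C3.
Column against D: payoffs 9, 8, -6 → best response C1.
Mutual best responses: (U, C2); (M, C3); (D, C1).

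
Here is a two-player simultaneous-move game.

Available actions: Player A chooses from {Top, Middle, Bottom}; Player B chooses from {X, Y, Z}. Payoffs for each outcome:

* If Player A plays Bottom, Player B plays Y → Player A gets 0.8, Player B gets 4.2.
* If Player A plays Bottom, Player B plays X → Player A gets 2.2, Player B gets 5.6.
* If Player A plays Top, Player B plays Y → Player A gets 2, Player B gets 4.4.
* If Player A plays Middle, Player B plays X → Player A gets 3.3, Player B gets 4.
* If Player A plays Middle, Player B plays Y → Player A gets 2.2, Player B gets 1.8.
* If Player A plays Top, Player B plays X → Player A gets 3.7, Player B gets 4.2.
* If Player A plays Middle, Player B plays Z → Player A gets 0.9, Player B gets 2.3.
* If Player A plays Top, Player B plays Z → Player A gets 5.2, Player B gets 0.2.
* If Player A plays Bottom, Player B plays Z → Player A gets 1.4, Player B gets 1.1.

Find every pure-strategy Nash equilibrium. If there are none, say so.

(Top, X): Player B can switch to Y (4.2 → 4.4). Not NE.
(Top, Y): Player A can switch to Middle (2 → 2.2). Not NE.
(Top, Z): Player B can switch to X (0.2 → 4.2). Not NE.
(Middle, X): Player A can switch to Top (3.3 → 3.7). Not NE.
(Middle, Y): Player B can switch to X (1.8 → 4). Not NE.
(Middle, Z): Player A can switch to Top (0.9 → 5.2). Not NE.
(Bottom, X): Player A can switch to Top (2.2 → 3.7). Not NE.
(Bottom, Y): Player A can switch to Top (0.8 → 2). Not NE.
(The remaining 1 profile has a profitable deviation by the same check.)

This game has no pure Nash equilibrium.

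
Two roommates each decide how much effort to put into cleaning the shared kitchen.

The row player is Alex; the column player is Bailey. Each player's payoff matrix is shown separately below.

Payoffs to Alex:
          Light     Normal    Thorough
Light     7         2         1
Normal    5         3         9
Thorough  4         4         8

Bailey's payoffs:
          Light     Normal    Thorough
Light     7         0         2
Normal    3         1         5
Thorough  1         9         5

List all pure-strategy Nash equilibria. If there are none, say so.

(Light, Light), (Normal, Thorough), (Thorough, Normal)

(Light, Light): Alex gets 7, best alternative 5; Bailey gets 7, best alternative 2. No profitable deviation — NE.
(Light, Normal): Alex can switch to Normal (2 → 3). Not NE.
(Light, Thorough): Alex can switch to Normal (1 → 9). Not NE.
(Normal, Light): Alex can switch to Light (5 → 7). Not NE.
(Normal, Normal): Alex can switch to Thorough (3 → 4). Not NE.
(Normal, Thorough): Alex gets 9, best alternative 8; Bailey gets 5, best alternative 3. No profitable deviation — NE.
(Thorough, Light): Alex can switch to Light (4 → 7). Not NE.
(Thorough, Normal): Alex gets 4, best alternative 3; Bailey gets 9, best alternative 5. No profitable deviation — NE.
(Thorough, Thorough): Alex can switch to Normal (8 → 9). Not NE.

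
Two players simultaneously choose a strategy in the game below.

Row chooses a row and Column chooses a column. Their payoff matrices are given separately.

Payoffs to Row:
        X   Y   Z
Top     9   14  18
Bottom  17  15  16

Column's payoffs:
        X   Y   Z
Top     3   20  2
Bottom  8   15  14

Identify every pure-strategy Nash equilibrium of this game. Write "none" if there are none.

(Top, X): Row can switch to Bottom (9 → 17). Not NE.
(Top, Y): Row can switch to Bottom (14 → 15). Not NE.
(Top, Z): Column can switch to X (2 → 3). Not NE.
(Bottom, X): Column can switch to Y (8 → 15). Not NE.
(Bottom, Y): Row gets 15, best alternative 14; Column gets 15, best alternative 14. No profitable deviation — NE.
(Bottom, Z): Row can switch to Top (16 → 18). Not NE.

The unique pure-strategy Nash equilibrium is (Bottom, Y).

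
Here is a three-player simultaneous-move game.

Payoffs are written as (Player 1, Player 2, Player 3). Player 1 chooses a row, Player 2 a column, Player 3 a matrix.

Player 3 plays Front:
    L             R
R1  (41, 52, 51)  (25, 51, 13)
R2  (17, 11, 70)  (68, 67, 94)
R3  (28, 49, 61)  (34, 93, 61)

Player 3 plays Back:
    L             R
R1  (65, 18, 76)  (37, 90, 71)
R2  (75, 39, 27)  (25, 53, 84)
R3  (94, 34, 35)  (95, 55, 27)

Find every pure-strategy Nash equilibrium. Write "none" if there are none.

The unique pure-strategy Nash equilibrium is (R2, R, Front).

Player 1 against (L, Front): payoffs 41, 17, 28 → best response R1.
Player 1 against (L, Back): payoffs 65, 75, 94 → best response R3.
Player 1 against (R, Front): payoffs 25, 68, 34 → best response R2.
Player 1 against (R, Back): payoffs 37, 25, 95 → best response R3.
Player 2 against (R1, Front): payoffs 52, 51 → best response L.
Player 2 against (R1, Back): payoffs 18, 90 → best response R.
Player 2 against (R2, Front): payoffs 11, 67 → best response R.
Player 2 against (R2, Back): payoffs 39, 53 → best response R.
Player 2 against (R3, Front): payoffs 49, 93 → best response R.
Player 2 against (R3, Back): payoffs 34, 55 → best response R.
Player 3 against (R1, L): payoffs 51, 76 → best response Back.
Player 3 against (R1, R): payoffs 13, 71 → best response Back.
Player 3 against (R2, L): payoffs 70, 27 → best response Front.
Player 3 against (R2, R): payoffs 94, 84 → best response Front.
Player 3 against (R3, L): payoffs 61, 35 → best response Front.
Player 3 against (R3, R): payoffs 61, 27 → best response Front.
Mutual best responses: (R2, R, Front).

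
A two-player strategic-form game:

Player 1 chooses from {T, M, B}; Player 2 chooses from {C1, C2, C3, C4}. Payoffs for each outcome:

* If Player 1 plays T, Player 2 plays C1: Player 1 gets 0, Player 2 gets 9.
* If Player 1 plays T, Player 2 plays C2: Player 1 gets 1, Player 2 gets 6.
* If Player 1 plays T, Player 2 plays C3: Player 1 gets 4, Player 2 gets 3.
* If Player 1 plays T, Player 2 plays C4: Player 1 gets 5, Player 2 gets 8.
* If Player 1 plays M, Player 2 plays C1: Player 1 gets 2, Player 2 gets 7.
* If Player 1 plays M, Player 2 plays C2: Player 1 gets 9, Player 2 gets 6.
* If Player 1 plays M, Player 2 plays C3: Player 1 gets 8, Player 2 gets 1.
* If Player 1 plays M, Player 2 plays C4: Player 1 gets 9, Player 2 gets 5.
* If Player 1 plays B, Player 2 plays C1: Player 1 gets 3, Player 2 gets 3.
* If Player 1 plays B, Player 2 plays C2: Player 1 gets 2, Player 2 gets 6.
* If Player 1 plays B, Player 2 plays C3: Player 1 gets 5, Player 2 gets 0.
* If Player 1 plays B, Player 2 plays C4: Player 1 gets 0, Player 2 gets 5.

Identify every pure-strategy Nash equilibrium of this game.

There is no pure-strategy Nash equilibrium.

(T, C1): Player 1 can switch to M (0 → 2). Not NE.
(T, C2): Player 1 can switch to M (1 → 9). Not NE.
(T, C3): Player 1 can switch to M (4 → 8). Not NE.
(T, C4): Player 1 can switch to M (5 → 9). Not NE.
(M, C1): Player 1 can switch to B (2 → 3). Not NE.
(M, C2): Player 2 can switch to C1 (6 → 7). Not NE.
(M, C3): Player 2 can switch to C1 (1 → 7). Not NE.
(M, C4): Player 2 can switch to C1 (5 → 7). Not NE.
(B, C1): Player 2 can switch to C2 (3 → 6). Not NE.
(B, C2): Player 1 can switch to M (2 → 9). Not NE.
(The remaining 2 profiles each have a profitable deviation by the same check.)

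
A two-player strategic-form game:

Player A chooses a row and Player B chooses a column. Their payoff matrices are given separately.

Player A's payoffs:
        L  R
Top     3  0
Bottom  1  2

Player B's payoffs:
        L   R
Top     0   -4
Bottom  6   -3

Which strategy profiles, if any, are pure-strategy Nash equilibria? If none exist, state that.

(Top, L)

(Top, L): Player A gets 3, best alternative 1; Player B gets 0, best alternative -4. No profitable deviation — NE.
(Top, R): Player A can switch to Bottom (0 → 2). Not NE.
(Bottom, L): Player A can switch to Top (1 → 3). Not NE.
(Bottom, R): Player B can switch to L (-3 → 6). Not NE.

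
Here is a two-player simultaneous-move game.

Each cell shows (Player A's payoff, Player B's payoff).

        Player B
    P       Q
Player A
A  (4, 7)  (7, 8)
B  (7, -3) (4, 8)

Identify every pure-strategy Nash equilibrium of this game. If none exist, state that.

Mark each player's best response to every combination of opponents' strategies; a profile where every player is best-responding is a pure Nash equilibrium.
Player A against P: payoffs 4, 7 → best response B.
Player A against Q: payoffs 7, 4 → best response A.
Player B against A: payoffs 7, 8 → best response Q.
Player B against B: payoffs -3, 8 → best response Q.
Mutual best responses: (A, Q).

The unique pure-strategy Nash equilibrium is (A, Q).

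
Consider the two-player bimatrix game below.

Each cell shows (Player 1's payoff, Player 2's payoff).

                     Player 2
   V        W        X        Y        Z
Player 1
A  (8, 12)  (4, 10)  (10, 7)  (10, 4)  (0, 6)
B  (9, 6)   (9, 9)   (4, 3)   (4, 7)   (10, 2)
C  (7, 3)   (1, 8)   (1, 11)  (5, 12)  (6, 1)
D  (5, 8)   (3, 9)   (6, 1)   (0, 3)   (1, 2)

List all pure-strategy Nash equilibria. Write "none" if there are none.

The unique pure-strategy Nash equilibrium is (B, W).

Player 1 against V: payoffs 8, 9, 7, 5 → best response B.
Player 1 against W: payoffs 4, 9, 1, 3 → best response B.
Player 1 against X: payoffs 10, 4, 1, 6 → best response A.
Player 1 against Y: payoffs 10, 4, 5, 0 → best response A.
Player 1 against Z: payoffs 0, 10, 6, 1 → best response B.
Player 2 against A: payoffs 12, 10, 7, 4, 6 → best response V.
Player 2 against B: payoffs 6, 9, 3, 7, 2 → best response W.
Player 2 against C: payoffs 3, 8, 11, 12, 1 → best response Y.
Player 2 against D: payoffs 8, 9, 1, 3, 2 → best response W.
Mutual best responses: (B, W).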